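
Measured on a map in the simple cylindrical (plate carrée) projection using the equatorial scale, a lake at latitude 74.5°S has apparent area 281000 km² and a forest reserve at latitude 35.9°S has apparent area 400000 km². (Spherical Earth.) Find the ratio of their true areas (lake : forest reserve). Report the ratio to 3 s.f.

On the plate carrée, areal scale = h·k = 1 × sec φ, so true area = apparent × cos φ.
True area of lake: 281000 × cos(74.5°) = 281000 × 0.2672 = 75090 km².
True area of forest reserve: 400000 × cos(35.9°) = 400000 × 0.8100 = 324000 km².
Ratio = 75090 / 324000 ≈ 0.232.

0.232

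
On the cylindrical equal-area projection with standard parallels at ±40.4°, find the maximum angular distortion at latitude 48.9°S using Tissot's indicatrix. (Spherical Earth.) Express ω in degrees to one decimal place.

16.8°

For cylindrical equal-area with standard parallel φ₀, h = cos φ / cos φ₀ and k = cos φ₀ / cos φ, so h·k = 1.
At 48.9°: h = 0.8632, k = 1.158; principal scales a = 1.158, b = 0.8632.
sin(ω/2) = (a − b)/(a + b) = 0.2952/2.022 = 0.1460, so ω = 2 arcsin(0.1460) ≈ 16.8°.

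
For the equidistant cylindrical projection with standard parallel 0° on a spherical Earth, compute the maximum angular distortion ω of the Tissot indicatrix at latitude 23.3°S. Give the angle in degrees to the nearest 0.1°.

4.9°

In the plate carrée (x = Rλ, y = Rφ), meridians are true-scale (h = 1) and parallels are stretched by k = sec φ.
At 23.3°: h = 1.000, k = 1.089; principal scales a = 1.089, b = 1.000.
sin(ω/2) = (a − b)/(a + b) = 0.08880/2.089 = 0.04251, so ω = 2 arcsin(0.04251) ≈ 4.9°.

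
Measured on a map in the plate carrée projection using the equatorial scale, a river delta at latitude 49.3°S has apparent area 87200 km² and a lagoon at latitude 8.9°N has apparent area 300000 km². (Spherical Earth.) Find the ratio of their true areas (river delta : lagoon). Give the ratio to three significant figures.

0.192

Plate carrée has h = 1 and k = sec φ, giving areal scale sec φ; true area = (apparent area) · cos φ.
True area of river delta: 87200 × cos(49.3°) = 87200 × 0.6521 = 56860 km².
True area of lagoon: 300000 × cos(8.9°) = 300000 × 0.9880 = 296400 km².
Ratio = 56860 / 296400 ≈ 0.192.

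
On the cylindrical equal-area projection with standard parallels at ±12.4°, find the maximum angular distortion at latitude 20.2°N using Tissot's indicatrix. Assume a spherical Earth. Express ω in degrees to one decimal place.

4.6°

For cylindrical equal-area with standard parallel φ₀, h = cos φ / cos φ₀ and k = cos φ₀ / cos φ, so h·k = 1.
At 20.2°: h = 0.9609, k = 1.041; principal scales a = 1.041, b = 0.9609.
sin(ω/2) = (a − b)/(a + b) = 0.07977/2.002 = 0.03985, so ω = 2 arcsin(0.03985) ≈ 4.6°.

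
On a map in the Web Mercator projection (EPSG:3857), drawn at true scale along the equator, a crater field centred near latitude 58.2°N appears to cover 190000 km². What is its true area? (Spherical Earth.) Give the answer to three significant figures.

52800 km²

For Mercator, h = k = sec φ (a conformal cylindrical projection has a single point scale, 1/cos φ).
Areal scale = k² = sec²φ = 1/cos²(58.2°) = 1/0.5270² = 3.601.
True area = apparent / (areal scale) = 190000 / 3.601 ≈ 52800 km².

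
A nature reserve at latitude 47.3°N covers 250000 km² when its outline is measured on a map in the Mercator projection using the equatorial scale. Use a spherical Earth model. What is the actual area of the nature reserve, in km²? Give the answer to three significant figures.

115000 km²

For Mercator, h = k = sec φ (a conformal cylindrical projection has a single point scale, 1/cos φ).
Areal scale = k² = sec²φ = 1/cos²(47.3°) = 1/0.6782² = 2.174.
True area = apparent / (areal scale) = 250000 / 2.174 ≈ 115000 km².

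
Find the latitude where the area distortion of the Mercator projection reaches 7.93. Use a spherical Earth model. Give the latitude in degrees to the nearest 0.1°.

Mercator areal scale is sec²φ.
sec²φ = 7.93  ⇒  cos²φ = 0.1261  ⇒  cos φ = 0.3551.
φ = arccos(0.3551) ≈ 69.2°.

69.2°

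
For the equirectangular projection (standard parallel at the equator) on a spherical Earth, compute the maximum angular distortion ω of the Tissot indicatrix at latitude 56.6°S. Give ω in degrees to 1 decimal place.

33.7°

Plate carrée maps x = Rλ, y = Rφ. The meridian scale is h = 1 and the parallel scale is k = 1/cos φ = sec φ.
At 56.6°: h = 1.000, k = 1.817; principal scales a = 1.817, b = 1.000.
sin(ω/2) = (a − b)/(a + b) = 0.8166/2.817 = 0.2899, so ω = 2 arcsin(0.2899) ≈ 33.7°.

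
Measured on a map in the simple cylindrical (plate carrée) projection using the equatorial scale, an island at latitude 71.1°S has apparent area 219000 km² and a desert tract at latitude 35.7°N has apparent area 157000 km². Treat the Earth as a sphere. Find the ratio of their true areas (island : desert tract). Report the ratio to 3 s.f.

Plate carrée has h = 1 and k = sec φ, giving areal scale sec φ; true area = (apparent area) · cos φ.
True area of island: 219000 × cos(71.1°) = 219000 × 0.3239 = 70940 km².
True area of desert tract: 157000 × cos(35.7°) = 157000 × 0.8121 = 127500 km².
Ratio = 70940 / 127500 ≈ 0.556.

0.556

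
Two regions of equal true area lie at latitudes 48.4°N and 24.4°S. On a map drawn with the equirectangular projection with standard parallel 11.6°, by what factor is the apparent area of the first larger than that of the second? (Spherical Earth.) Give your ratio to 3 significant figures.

In the equirectangular projection with standard parallel φ₀ = 11.6° (x = Rλ cos φ₀, y = Rφ), meridians are true-scale (h = 1) and the parallel scale is k = cos φ₀ / cos φ.
Areal scale at 48.4°: h·k = 1.000 × 1.475 = 1.475.
Areal scale at 24.4°: h·k = 1.000 × 1.076 = 1.076.
Ratio = 1.475/1.076 ≈ 1.37.

1.37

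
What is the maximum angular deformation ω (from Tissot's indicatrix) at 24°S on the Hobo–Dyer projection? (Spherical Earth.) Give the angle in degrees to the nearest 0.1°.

16.1°

The Hobo–Dyer projection is cylindrical equal-area with φ₀ = 37.5°. Cylindrical equal-area (φ₀ = 37.5°): h = cos φ / cos 37.5° along meridians, k = cos 37.5° / cos φ along parallels; h·k = 1.
At 24°: h = 1.151, k = 0.8684; principal scales a = 1.151, b = 0.8684.
sin(ω/2) = (a − b)/(a + b) = 0.2831/2.020 = 0.1401, so ω = 2 arcsin(0.1401) ≈ 16.1°.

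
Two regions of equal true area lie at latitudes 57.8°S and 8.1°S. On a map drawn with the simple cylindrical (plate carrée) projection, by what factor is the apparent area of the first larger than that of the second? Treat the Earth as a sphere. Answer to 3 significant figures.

Plate carrée maps x = Rλ, y = Rφ. The meridian scale is h = 1 and the parallel scale is k = 1/cos φ = sec φ.
Areal scale at 57.8°: h·k = 1.000 × 1.877 = 1.877.
Areal scale at 8.1°: h·k = 1.000 × 1.010 = 1.010.
Ratio = 1.877/1.010 ≈ 1.86.

1.86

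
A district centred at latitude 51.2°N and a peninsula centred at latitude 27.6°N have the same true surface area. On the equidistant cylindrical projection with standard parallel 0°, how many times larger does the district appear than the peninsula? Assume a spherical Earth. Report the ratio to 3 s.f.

In the plate carrée (x = Rλ, y = Rφ), meridians are true-scale (h = 1) and parallels are stretched by k = sec φ.
Areal scale at 51.2°: h·k = 1.000 × 1.596 = 1.596.
Areal scale at 27.6°: h·k = 1.000 × 1.128 = 1.128.
Ratio = 1.596/1.128 ≈ 1.41.

1.41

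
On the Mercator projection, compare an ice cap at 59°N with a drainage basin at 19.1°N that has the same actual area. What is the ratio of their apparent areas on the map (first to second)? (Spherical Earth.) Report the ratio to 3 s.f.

3.37

Mercator is conformal with k = sec φ, so areal scale = k² = sec²φ.
At 59°: sec²(59°) = 1/0.5150² = 3.770.
At 19.1°: sec²(19.1°) = 1/0.9449² = 1.120.
Ratio = 3.770/1.120 = cos²(19.1°)/cos²(59°) ≈ 3.37.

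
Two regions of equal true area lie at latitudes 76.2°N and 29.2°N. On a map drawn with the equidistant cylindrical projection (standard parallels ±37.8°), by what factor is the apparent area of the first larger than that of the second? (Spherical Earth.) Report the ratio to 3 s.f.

3.66

With standard parallel φ₀ = 37.8°, the equirectangular projection gives x = Rλ cos φ₀, y = Rφ, so h = 1 and k = cos 37.8° / cos φ.
Areal scale at 76.2°: h·k = 1.000 × 3.313 = 3.313.
Areal scale at 29.2°: h·k = 1.000 × 0.9052 = 0.9052.
Ratio = 3.313/0.9052 ≈ 3.66.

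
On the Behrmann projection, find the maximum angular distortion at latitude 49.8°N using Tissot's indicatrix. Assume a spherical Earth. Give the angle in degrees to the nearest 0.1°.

The Behrmann projection is cylindrical equal-area with φ₀ = 30°. For cylindrical equal-area with standard parallel φ₀, h = cos φ / cos φ₀ and k = cos φ₀ / cos φ, so h·k = 1.
At 49.8°: h = 0.7453, k = 1.342; principal scales a = 1.342, b = 0.7453.
sin(ω/2) = (a − b)/(a + b) = 0.5964/2.087 = 0.2858, so ω = 2 arcsin(0.2858) ≈ 33.2°.

33.2°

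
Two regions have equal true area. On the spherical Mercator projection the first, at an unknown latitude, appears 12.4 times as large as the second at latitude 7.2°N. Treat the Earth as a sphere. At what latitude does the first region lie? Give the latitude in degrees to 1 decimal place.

For equal true areas on Mercator, apparent areas scale as sec²φ, so the ratio is cos²φ₂ / cos²φ₁.
cos²φ₂ / cos²φ₁ = 12.4  ⇒  cos φ₁ = cos 7.2° / √12.4 = 0.9921/3.521 = 0.2817.
φ₁ = arccos(0.2817) ≈ 73.6°.

73.6°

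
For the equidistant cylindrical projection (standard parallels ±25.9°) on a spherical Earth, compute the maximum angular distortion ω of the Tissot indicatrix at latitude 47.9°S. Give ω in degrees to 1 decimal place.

16.8°

With standard parallel φ₀ = 25.9°, the equirectangular projection gives x = Rλ cos φ₀, y = Rφ, so h = 1 and k = cos 25.9° / cos φ.
At 47.9°: h = 1.000, k = 1.342; principal scales a = 1.342, b = 1.000.
sin(ω/2) = (a − b)/(a + b) = 0.3418/2.342 = 0.1459, so ω = 2 arcsin(0.1459) ≈ 16.8°.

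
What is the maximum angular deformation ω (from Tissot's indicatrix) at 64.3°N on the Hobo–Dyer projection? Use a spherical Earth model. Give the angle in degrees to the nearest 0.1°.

Hobo–Dyer is a cylindrical equal-area projection with standard parallels at ±37.5°. A cylindrical equal-area projection with standard parallel φ₀ has meridian scale h = cos φ / cos φ₀ and parallel scale k = cos φ₀ / cos φ (so areas are preserved, h·k = 1).
At 64.3°: h = 0.5466, k = 1.829; principal scales a = 1.829, b = 0.5466.
sin(ω/2) = (a − b)/(a + b) = 1.283/2.376 = 0.5399, so ω = 2 arcsin(0.5399) ≈ 65.4°.

65.4°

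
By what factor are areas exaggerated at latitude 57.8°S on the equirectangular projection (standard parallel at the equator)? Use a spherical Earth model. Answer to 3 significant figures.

Plate carrée maps x = Rλ, y = Rφ. The meridian scale is h = 1 and the parallel scale is k = 1/cos φ = sec φ.
Areal scale = h·k = 1 × sec φ; at 57.8°, h = 1.000, k = 1.877, so h·k = 1.877.

1.88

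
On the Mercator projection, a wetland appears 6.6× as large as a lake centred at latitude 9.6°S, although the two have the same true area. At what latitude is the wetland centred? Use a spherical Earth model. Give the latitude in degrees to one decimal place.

For equal true areas on Mercator, apparent areas scale as sec²φ, so the ratio is cos²φ₂ / cos²φ₁.
cos²φ₂ / cos²φ₁ = 6.6  ⇒  cos φ₁ = cos 9.6° / √6.6 = 0.9860/2.569 = 0.3838.
φ₁ = arccos(0.3838) ≈ 67.4°.

67.4°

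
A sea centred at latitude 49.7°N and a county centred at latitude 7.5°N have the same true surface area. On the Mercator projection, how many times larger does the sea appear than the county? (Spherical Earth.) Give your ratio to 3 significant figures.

2.35

Mercator is conformal with k = sec φ, so areal scale = k² = sec²φ.
At 49.7°: sec²(49.7°) = 1/0.6468² = 2.390.
At 7.5°: sec²(7.5°) = 1/0.9914² = 1.017.
Ratio = 2.390/1.017 = cos²(7.5°)/cos²(49.7°) ≈ 2.35.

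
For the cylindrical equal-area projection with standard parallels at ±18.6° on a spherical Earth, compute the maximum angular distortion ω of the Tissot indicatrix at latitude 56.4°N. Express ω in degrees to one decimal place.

58.9°

A cylindrical equal-area projection with standard parallel φ₀ has meridian scale h = cos φ / cos φ₀ and parallel scale k = cos φ₀ / cos φ (so areas are preserved, h·k = 1).
At 56.4°: h = 0.5839, k = 1.713; principal scales a = 1.713, b = 0.5839.
sin(ω/2) = (a − b)/(a + b) = 1.129/2.297 = 0.4915, so ω = 2 arcsin(0.4915) ≈ 58.9°.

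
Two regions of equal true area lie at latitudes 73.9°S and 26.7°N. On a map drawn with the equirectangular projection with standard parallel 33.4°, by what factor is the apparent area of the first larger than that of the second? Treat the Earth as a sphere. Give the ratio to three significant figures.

3.22

In the equirectangular projection with standard parallel φ₀ = 33.4° (x = Rλ cos φ₀, y = Rφ), meridians are true-scale (h = 1) and the parallel scale is k = cos φ₀ / cos φ.
Areal scale at 73.9°: h·k = 1.000 × 3.010 = 3.010.
Areal scale at 26.7°: h·k = 1.000 × 0.9345 = 0.9345.
Ratio = 3.010/0.9345 ≈ 3.22.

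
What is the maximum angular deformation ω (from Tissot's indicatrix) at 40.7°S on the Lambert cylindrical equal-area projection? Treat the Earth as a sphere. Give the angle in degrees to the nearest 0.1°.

The Lambert cylindrical equal-area projection is the cylindrical equal-area projection with its standard parallel at the equator (φ₀ = 0). For cylindrical equal-area with standard parallel φ₀, h = cos φ / cos φ₀ and k = cos φ₀ / cos φ, so h·k = 1.
At 40.7°: h = 0.7581, k = 1.319; principal scales a = 1.319, b = 0.7581.
sin(ω/2) = (a − b)/(a + b) = 0.5609/2.077 = 0.2700, so ω = 2 arcsin(0.2700) ≈ 31.3°.

31.3°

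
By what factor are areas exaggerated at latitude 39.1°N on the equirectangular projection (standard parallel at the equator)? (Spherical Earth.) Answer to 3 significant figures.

1.29

In the plate carrée (x = Rλ, y = Rφ), meridians are true-scale (h = 1) and parallels are stretched by k = sec φ.
Areal scale = h·k = 1 × sec φ; at 39.1°, h = 1.000, k = 1.289, so h·k = 1.289.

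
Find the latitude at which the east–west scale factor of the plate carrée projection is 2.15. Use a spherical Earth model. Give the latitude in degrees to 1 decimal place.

Plate carrée: h = 1, k = sec φ along parallels.
sec φ = 2.15  ⇒  cos φ = 0.4651  ⇒  φ ≈ 62.3°.

62.3°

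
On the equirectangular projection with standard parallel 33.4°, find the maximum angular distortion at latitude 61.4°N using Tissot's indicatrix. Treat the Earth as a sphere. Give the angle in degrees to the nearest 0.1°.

In the equirectangular projection with standard parallel φ₀ = 33.4° (x = Rλ cos φ₀, y = Rφ), meridians are true-scale (h = 1) and the parallel scale is k = cos φ₀ / cos φ.
At 61.4°: h = 1.000, k = 1.744; principal scales a = 1.744, b = 1.000.
sin(ω/2) = (a − b)/(a + b) = 0.7440/2.744 = 0.2711, so ω = 2 arcsin(0.2711) ≈ 31.5°.

31.5°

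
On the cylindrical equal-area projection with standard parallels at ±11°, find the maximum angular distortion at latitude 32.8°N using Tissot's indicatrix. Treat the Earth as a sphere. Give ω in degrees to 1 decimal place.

For cylindrical equal-area with standard parallel φ₀, h = cos φ / cos φ₀ and k = cos φ₀ / cos φ, so h·k = 1.
At 32.8°: h = 0.8563, k = 1.168; principal scales a = 1.168, b = 0.8563.
sin(ω/2) = (a − b)/(a + b) = 0.3115/2.024 = 0.1539, so ω = 2 arcsin(0.1539) ≈ 17.7°.

17.7°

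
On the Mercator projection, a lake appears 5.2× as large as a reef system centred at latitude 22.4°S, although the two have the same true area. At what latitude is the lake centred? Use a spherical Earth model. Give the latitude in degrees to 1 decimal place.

Mercator areal scale is sec²φ, so apparent-area ratio = sec²φ₁ / sec²φ₂ = cos²φ₂ / cos²φ₁.
cos²φ₂ / cos²φ₁ = 5.2  ⇒  cos φ₁ = cos 22.4° / √5.2 = 0.9245/2.280 = 0.4054.
φ₁ = arccos(0.4054) ≈ 66.1°.

66.1°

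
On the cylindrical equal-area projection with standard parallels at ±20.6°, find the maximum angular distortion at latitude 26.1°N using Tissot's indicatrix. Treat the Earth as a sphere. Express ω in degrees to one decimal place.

For cylindrical equal-area with standard parallel φ₀, h = cos φ / cos φ₀ and k = cos φ₀ / cos φ, so h·k = 1.
At 26.1°: h = 0.9594, k = 1.042; principal scales a = 1.042, b = 0.9594.
sin(ω/2) = (a − b)/(a + b) = 0.08298/2.002 = 0.04145, so ω = 2 arcsin(0.04145) ≈ 4.8°.

4.8°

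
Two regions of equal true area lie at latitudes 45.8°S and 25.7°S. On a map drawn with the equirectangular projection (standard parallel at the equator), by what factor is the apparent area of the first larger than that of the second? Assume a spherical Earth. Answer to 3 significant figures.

Plate carrée maps x = Rλ, y = Rφ. The meridian scale is h = 1 and the parallel scale is k = 1/cos φ = sec φ.
Areal scale at 45.8°: h·k = 1.000 × 1.434 = 1.434.
Areal scale at 25.7°: h·k = 1.000 × 1.110 = 1.110.
Ratio = 1.434/1.110 ≈ 1.29.

1.29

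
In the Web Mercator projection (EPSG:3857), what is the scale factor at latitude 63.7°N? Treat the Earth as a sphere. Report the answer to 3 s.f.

The Mercator projection is conformal; its linear scale factor is the same in every direction and equals sec φ = 1/cos φ.
k = 1/cos 63.7° = 1/0.4431 = 2.257.

2.26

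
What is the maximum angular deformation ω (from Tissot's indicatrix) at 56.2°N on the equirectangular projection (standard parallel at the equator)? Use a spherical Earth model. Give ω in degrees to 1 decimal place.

For the equirectangular projection with φ₀ = 0 (plate carrée), h = 1 along meridians and k = sec φ along parallels.
At 56.2°: h = 1.000, k = 1.798; principal scales a = 1.798, b = 1.000.
sin(ω/2) = (a − b)/(a + b) = 0.7976/2.798 = 0.2851, so ω = 2 arcsin(0.2851) ≈ 33.1°.

33.1°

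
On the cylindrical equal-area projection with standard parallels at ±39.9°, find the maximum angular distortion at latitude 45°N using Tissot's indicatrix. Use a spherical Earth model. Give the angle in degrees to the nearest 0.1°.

9.3°

A cylindrical equal-area projection with standard parallel φ₀ has meridian scale h = cos φ / cos φ₀ and parallel scale k = cos φ₀ / cos φ (so areas are preserved, h·k = 1).
At 45°: h = 0.9217, k = 1.085; principal scales a = 1.085, b = 0.9217.
sin(ω/2) = (a − b)/(a + b) = 0.1632/2.007 = 0.08134, so ω = 2 arcsin(0.08134) ≈ 9.3°.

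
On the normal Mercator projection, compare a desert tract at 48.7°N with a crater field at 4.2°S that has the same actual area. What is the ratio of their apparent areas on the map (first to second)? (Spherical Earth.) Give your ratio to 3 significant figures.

On Mercator, area is exaggerated by sec²φ = 1/cos²φ.
At 48.7°: sec²(48.7°) = 1/0.6600² = 2.296.
At 4.2°: sec²(4.2°) = 1/0.9973² = 1.005.
Ratio = 2.296/1.005 = cos²(4.2°)/cos²(48.7°) ≈ 2.28.

2.28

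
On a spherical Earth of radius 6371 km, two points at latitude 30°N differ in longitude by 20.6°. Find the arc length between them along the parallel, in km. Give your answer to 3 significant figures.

Arc length along a parallel = R cos φ · Δλ (with Δλ in radians).
= 6371 × cos 30° × (20.6° × π/180) = 6371 × 0.8660 × 0.3595 ≈ 1980 km.

1980 km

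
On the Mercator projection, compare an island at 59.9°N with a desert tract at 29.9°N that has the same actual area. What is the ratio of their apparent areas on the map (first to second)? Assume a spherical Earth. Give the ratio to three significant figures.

2.99

Mercator areal scale is sec²φ.
At 59.9°: sec²(59.9°) = 1/0.5015² = 3.976.
At 29.9°: sec²(29.9°) = 1/0.8669² = 1.331.
Ratio = 3.976/1.331 = cos²(29.9°)/cos²(59.9°) ≈ 2.99.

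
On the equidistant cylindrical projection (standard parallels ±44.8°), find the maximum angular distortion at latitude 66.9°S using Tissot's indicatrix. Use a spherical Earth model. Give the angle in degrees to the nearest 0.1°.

The equidistant cylindrical projection with φ₀ = 44.8° has h = 1 (meridians true) and k = cos φ₀ / cos φ along parallels.
At 66.9°: h = 1.000, k = 1.809; principal scales a = 1.809, b = 1.000.
sin(ω/2) = (a − b)/(a + b) = 0.8086/2.809 = 0.2879, so ω = 2 arcsin(0.2879) ≈ 33.5°.

33.5°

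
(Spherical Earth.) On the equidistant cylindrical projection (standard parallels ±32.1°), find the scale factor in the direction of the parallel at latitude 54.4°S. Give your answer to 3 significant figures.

1.46

The equidistant cylindrical projection with φ₀ = 32.1° has h = 1 (meridians true) and k = cos φ₀ / cos φ along parallels.
k = cos 32.1° / cos 54.4° = 0.8471/0.5821 = 1.455.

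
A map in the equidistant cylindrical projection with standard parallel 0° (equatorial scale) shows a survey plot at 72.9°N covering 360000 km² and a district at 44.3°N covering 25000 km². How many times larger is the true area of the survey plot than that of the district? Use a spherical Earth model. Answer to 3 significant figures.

5.92

On the plate carrée, areal scale = h·k = 1 × sec φ, so true area = apparent × cos φ.
True area of survey plot: 360000 × cos(72.9°) = 360000 × 0.2940 = 105900 km².
True area of district: 25000 × cos(44.3°) = 25000 × 0.7157 = 17890 km².
Ratio = 105900 / 17890 ≈ 5.92.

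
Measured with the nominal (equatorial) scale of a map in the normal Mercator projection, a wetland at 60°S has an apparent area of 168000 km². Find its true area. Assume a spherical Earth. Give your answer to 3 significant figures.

Mercator is conformal, so the point scale is isotropic: h = k = sec φ = 1/cos φ.
Areal scale = k² = sec²φ = 1/cos²(60°) = 1/0.5000² = 4.000.
True area = apparent / (areal scale) = 168000 / 4.000 ≈ 42000 km².

42000 km²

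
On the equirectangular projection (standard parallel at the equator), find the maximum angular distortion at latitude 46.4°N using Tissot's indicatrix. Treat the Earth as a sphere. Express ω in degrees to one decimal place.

Plate carrée maps x = Rλ, y = Rφ. The meridian scale is h = 1 and the parallel scale is k = 1/cos φ = sec φ.
At 46.4°: h = 1.000, k = 1.450; principal scales a = 1.450, b = 1.000.
sin(ω/2) = (a − b)/(a + b) = 0.4501/2.450 = 0.1837, so ω = 2 arcsin(0.1837) ≈ 21.2°.

21.2°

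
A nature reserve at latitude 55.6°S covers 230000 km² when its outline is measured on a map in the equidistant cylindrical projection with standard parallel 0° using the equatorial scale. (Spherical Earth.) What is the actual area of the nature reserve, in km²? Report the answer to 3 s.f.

130000 km²

For the equirectangular projection with φ₀ = 0 (plate carrée), h = 1 along meridians and k = sec φ along parallels.
Areal scale = h·k = 1 × sec φ; at 55.6°, h = 1.000, k = 1.770, so h·k = 1.770.
True area = apparent / (areal scale) = 230000 / 1.770 ≈ 130000 km².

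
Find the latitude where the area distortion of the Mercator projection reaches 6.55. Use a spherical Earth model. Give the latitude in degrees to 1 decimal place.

Mercator areal scale is sec²φ.
sec²φ = 6.55  ⇒  cos²φ = 0.1527  ⇒  cos φ = 0.3907.
φ = arccos(0.3907) ≈ 67.0°.

67.0°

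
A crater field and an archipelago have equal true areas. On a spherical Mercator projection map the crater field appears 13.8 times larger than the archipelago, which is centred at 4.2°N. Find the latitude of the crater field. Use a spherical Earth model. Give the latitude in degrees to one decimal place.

74.4°

On Mercator, (apparent₁)/(apparent₂) = sec²φ₁ / sec²φ₂ when true areas are equal.
cos²φ₂ / cos²φ₁ = 13.8  ⇒  cos φ₁ = cos 4.2° / √13.8 = 0.9973/3.715 = 0.2685.
φ₁ = arccos(0.2685) ≈ 74.4°.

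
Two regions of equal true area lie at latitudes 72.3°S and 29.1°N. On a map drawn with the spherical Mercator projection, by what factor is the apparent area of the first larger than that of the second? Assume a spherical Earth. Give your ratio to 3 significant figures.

8.26

Mercator areal scale is sec²φ.
At 72.3°: sec²(72.3°) = 1/0.3040² = 10.82.
At 29.1°: sec²(29.1°) = 1/0.8738² = 1.310.
Ratio = 10.82/1.310 = cos²(29.1°)/cos²(72.3°) ≈ 8.26.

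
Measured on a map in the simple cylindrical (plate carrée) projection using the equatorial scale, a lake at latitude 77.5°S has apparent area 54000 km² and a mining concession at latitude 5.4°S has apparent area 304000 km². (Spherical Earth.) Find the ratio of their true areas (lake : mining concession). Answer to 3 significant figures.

0.0386

Plate carrée has h = 1 and k = sec φ, giving areal scale sec φ; true area = (apparent area) · cos φ.
True area of lake: 54000 × cos(77.5°) = 54000 × 0.2164 = 11690 km².
True area of mining concession: 304000 × cos(5.4°) = 304000 × 0.9956 = 302700 km².
Ratio = 11690 / 302700 ≈ 0.0386.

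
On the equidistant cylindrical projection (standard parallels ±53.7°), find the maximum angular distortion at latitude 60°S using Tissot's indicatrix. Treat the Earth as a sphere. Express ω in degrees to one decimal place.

9.7°

In the equirectangular projection with standard parallel φ₀ = 53.7° (x = Rλ cos φ₀, y = Rφ), meridians are true-scale (h = 1) and the parallel scale is k = cos φ₀ / cos φ.
At 60°: h = 1.000, k = 1.184; principal scales a = 1.184, b = 1.000.
sin(ω/2) = (a − b)/(a + b) = 0.1840/2.184 = 0.08426, so ω = 2 arcsin(0.08426) ≈ 9.7°.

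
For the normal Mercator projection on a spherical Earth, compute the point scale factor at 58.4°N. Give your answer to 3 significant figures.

1.91

The Mercator projection is conformal; its linear scale factor is the same in every direction and equals sec φ = 1/cos φ.
k = 1/cos 58.4° = 1/0.5240 = 1.908.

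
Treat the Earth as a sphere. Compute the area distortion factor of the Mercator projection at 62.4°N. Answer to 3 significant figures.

The Mercator projection is conformal; its linear scale factor is the same in every direction and equals sec φ = 1/cos φ.
Areal scale = k² = sec²φ = 1/cos²(62.4°) = 1/0.4633² = 4.659.

4.66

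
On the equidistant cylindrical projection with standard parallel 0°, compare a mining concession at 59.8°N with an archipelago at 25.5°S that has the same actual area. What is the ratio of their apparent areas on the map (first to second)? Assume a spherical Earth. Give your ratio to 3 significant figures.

1.79

For the equirectangular projection with φ₀ = 0 (plate carrée), h = 1 along meridians and k = sec φ along parallels.
Areal scale at 59.8°: h·k = 1.000 × 1.988 = 1.988.
Areal scale at 25.5°: h·k = 1.000 × 1.108 = 1.108.
Ratio = 1.988/1.108 ≈ 1.79.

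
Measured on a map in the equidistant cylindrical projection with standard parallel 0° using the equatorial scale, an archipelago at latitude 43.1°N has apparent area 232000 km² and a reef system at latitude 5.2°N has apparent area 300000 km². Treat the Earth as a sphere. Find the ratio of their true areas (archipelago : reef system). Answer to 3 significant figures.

0.567

Plate carrée has h = 1 and k = sec φ, giving areal scale sec φ; true area = (apparent area) · cos φ.
True area of archipelago: 232000 × cos(43.1°) = 232000 × 0.7302 = 169400 km².
True area of reef system: 300000 × cos(5.2°) = 300000 × 0.9959 = 298800 km².
Ratio = 169400 / 298800 ≈ 0.567.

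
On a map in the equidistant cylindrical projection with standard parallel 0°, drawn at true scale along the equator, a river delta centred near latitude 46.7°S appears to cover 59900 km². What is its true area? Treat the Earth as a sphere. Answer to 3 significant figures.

41100 km²

In the plate carrée (x = Rλ, y = Rφ), meridians are true-scale (h = 1) and parallels are stretched by k = sec φ.
Areal scale = h·k = 1 × sec φ; at 46.7°, h = 1.000, k = 1.458, so h·k = 1.458.
True area = apparent / (areal scale) = 59900 / 1.458 ≈ 41100 km².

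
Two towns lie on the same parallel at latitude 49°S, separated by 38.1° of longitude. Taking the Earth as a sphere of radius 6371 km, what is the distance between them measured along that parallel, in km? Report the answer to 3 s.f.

2780 km

Arc length along a parallel = R cos φ · Δλ (with Δλ in radians).
= 6371 × cos 49° × (38.1° × π/180) = 6371 × 0.6561 × 0.6650 ≈ 2780 km.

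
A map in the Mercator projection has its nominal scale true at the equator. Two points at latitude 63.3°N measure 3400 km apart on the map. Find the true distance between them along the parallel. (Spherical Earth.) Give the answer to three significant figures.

The Mercator projection is conformal; its linear scale factor is the same in every direction and equals sec φ = 1/cos φ.
Along the parallel at 63.3°, map distances are exaggerated by k = sec 63.3° = 2.226.
True distance = 3400 / 2.226 = 3400 × cos 63.3° ≈ 1530 km.

1530 km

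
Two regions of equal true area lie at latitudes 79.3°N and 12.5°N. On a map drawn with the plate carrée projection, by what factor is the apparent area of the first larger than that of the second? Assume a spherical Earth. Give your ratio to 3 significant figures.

Plate carrée maps x = Rλ, y = Rφ. The meridian scale is h = 1 and the parallel scale is k = 1/cos φ = sec φ.
Areal scale at 79.3°: h·k = 1.000 × 5.386 = 5.386.
Areal scale at 12.5°: h·k = 1.000 × 1.024 = 1.024.
Ratio = 5.386/1.024 ≈ 5.26.

5.26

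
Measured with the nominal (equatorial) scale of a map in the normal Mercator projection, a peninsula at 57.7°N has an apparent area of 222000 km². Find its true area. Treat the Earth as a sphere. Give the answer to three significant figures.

Mercator is conformal, so the point scale is isotropic: h = k = sec φ = 1/cos φ.
Areal scale = k² = sec²φ = 1/cos²(57.7°) = 1/0.5344² = 3.502.
True area = apparent / (areal scale) = 222000 / 3.502 ≈ 63400 km².

63400 km²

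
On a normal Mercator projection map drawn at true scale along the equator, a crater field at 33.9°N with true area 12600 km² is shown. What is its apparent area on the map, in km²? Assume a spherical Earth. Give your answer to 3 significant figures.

18300 km²

For Mercator, h = k = sec φ (a conformal cylindrical projection has a single point scale, 1/cos φ).
Areal scale = k² = sec²φ = 1/cos²(33.9°) = 1/0.8300² = 1.452.
Apparent area = 12600 × 1.452 ≈ 18300 km².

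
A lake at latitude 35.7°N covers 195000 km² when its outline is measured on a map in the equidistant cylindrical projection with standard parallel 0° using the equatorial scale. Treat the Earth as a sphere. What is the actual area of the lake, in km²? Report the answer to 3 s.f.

Plate carrée maps x = Rλ, y = Rφ. The meridian scale is h = 1 and the parallel scale is k = 1/cos φ = sec φ.
Areal scale = h·k = 1 × sec φ; at 35.7°, h = 1.000, k = 1.231, so h·k = 1.231.
True area = apparent / (areal scale) = 195000 / 1.231 ≈ 158000 km².

158000 km²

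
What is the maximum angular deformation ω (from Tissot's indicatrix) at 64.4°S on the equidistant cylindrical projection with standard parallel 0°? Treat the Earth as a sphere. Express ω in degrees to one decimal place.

46.7°

Plate carrée maps x = Rλ, y = Rφ. The meridian scale is h = 1 and the parallel scale is k = 1/cos φ = sec φ.
At 64.4°: h = 1.000, k = 2.314; principal scales a = 2.314, b = 1.000.
sin(ω/2) = (a − b)/(a + b) = 1.314/3.314 = 0.3966, so ω = 2 arcsin(0.3966) ≈ 46.7°.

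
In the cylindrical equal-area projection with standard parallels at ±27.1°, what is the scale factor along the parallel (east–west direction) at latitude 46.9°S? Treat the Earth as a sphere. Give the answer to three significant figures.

A cylindrical equal-area projection with standard parallel φ₀ has meridian scale h = cos φ / cos φ₀ and parallel scale k = cos φ₀ / cos φ (so areas are preserved, h·k = 1).
k = cos 27.1° / cos 46.9° = 0.8902/0.6833 = 1.303.

1.30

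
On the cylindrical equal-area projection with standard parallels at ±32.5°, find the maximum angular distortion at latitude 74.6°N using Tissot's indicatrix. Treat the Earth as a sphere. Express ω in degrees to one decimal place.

For cylindrical equal-area with standard parallel φ₀, h = cos φ / cos φ₀ and k = cos φ₀ / cos φ, so h·k = 1.
At 74.6°: h = 0.3149, k = 3.176; principal scales a = 3.176, b = 0.3149.
sin(ω/2) = (a − b)/(a + b) = 2.861/3.491 = 0.8196, so ω = 2 arcsin(0.8196) ≈ 110.1°.

110.1°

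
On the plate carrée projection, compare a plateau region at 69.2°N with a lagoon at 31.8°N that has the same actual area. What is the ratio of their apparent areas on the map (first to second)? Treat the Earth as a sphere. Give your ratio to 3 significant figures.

For the equirectangular projection with φ₀ = 0 (plate carrée), h = 1 along meridians and k = sec φ along parallels.
Areal scale at 69.2°: h·k = 1.000 × 2.816 = 2.816.
Areal scale at 31.8°: h·k = 1.000 × 1.177 = 1.177.
Ratio = 2.816/1.177 ≈ 2.39.

2.39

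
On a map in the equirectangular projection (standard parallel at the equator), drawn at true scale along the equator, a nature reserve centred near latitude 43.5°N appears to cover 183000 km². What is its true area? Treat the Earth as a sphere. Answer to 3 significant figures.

Plate carrée maps x = Rλ, y = Rφ. The meridian scale is h = 1 and the parallel scale is k = 1/cos φ = sec φ.
Areal scale = h·k = 1 × sec φ; at 43.5°, h = 1.000, k = 1.379, so h·k = 1.379.
True area = apparent / (areal scale) = 183000 / 1.379 ≈ 133000 km².

133000 km²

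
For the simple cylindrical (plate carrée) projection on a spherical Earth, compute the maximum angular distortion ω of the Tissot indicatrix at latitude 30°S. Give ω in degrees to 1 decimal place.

8.2°

In the plate carrée (x = Rλ, y = Rφ), meridians are true-scale (h = 1) and parallels are stretched by k = sec φ.
At 30°: h = 1.000, k = 1.155; principal scales a = 1.155, b = 1.000.
sin(ω/2) = (a − b)/(a + b) = 0.1547/2.155 = 0.07180, so ω = 2 arcsin(0.07180) ≈ 8.2°.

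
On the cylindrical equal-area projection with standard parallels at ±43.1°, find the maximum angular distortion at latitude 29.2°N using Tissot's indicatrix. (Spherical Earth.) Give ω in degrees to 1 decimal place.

20.4°

For cylindrical equal-area with standard parallel φ₀, h = cos φ / cos φ₀ and k = cos φ₀ / cos φ, so h·k = 1.
At 29.2°: h = 1.196, k = 0.8365; principal scales a = 1.196, b = 0.8365.
sin(ω/2) = (a − b)/(a + b) = 0.3591/2.032 = 0.1767, so ω = 2 arcsin(0.1767) ≈ 20.4°.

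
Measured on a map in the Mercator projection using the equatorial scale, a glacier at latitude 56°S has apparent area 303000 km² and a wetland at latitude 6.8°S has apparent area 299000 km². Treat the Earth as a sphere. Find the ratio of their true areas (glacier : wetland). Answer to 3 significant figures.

0.321

On Mercator the areal scale is sec²φ, so true area = apparent × cos²φ.
True area of glacier: 303000 × cos²(56°) = 303000 × 0.3127 = 94750 km².
True area of wetland: 299000 × cos²(6.8°) = 299000 × 0.9860 = 294800 km².
Ratio = 94750 / 294800 ≈ 0.321.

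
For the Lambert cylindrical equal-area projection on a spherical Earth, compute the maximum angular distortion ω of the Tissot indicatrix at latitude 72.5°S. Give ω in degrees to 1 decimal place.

113.1°

The Lambert cylindrical equal-area projection is the cylindrical equal-area projection with its standard parallel at the equator (φ₀ = 0). For cylindrical equal-area with standard parallel φ₀, h = cos φ / cos φ₀ and k = cos φ₀ / cos φ, so h·k = 1.
At 72.5°: h = 0.3007, k = 3.326; principal scales a = 3.326, b = 0.3007.
sin(ω/2) = (a − b)/(a + b) = 3.025/3.626 = 0.8341, so ω = 2 arcsin(0.8341) ≈ 113.1°.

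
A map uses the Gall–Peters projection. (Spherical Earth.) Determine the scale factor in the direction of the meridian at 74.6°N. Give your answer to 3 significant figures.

0.376

Gall–Peters is a cylindrical equal-area projection with standard parallels at ±45°. A cylindrical equal-area projection with standard parallel φ₀ has meridian scale h = cos φ / cos φ₀ and parallel scale k = cos φ₀ / cos φ (so areas are preserved, h·k = 1).
h = cos 74.6° / cos 45° = 0.2656/0.7071 = 0.3756.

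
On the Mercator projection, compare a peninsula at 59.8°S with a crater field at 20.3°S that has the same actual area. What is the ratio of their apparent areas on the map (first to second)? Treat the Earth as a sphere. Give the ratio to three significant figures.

3.48

Mercator is conformal with k = sec φ, so areal scale = k² = sec²φ.
At 59.8°: sec²(59.8°) = 1/0.5030² = 3.952.
At 20.3°: sec²(20.3°) = 1/0.9379² = 1.137.
Ratio = 3.952/1.137 = cos²(20.3°)/cos²(59.8°) ≈ 3.48.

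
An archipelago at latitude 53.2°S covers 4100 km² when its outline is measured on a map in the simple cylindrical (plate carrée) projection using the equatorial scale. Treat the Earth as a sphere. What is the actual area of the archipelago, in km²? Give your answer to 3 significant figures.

For the equirectangular projection with φ₀ = 0 (plate carrée), h = 1 along meridians and k = sec φ along parallels.
Areal scale = h·k = 1 × sec φ; at 53.2°, h = 1.000, k = 1.669, so h·k = 1.669.
True area = apparent / (areal scale) = 4100 / 1.669 ≈ 2460 km².

2460 km²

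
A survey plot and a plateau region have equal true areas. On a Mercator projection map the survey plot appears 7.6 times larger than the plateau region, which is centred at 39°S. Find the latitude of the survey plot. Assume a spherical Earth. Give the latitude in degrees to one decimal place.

On Mercator, (apparent₁)/(apparent₂) = sec²φ₁ / sec²φ₂ when true areas are equal.
cos²φ₂ / cos²φ₁ = 7.6  ⇒  cos φ₁ = cos 39° / √7.6 = 0.7771/2.757 = 0.2819.
φ₁ = arccos(0.2819) ≈ 73.6°.

73.6°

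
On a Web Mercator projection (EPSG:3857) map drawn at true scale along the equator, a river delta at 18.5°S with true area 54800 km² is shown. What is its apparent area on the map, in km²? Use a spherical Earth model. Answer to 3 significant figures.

For Mercator, h = k = sec φ (a conformal cylindrical projection has a single point scale, 1/cos φ).
Areal scale = k² = sec²φ = 1/cos²(18.5°) = 1/0.9483² = 1.112.
Apparent area = 54800 × 1.112 ≈ 60900 km².

60900 km²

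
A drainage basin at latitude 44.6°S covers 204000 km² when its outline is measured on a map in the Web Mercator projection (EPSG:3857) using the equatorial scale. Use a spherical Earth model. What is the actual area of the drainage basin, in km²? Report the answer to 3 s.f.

Mercator is conformal, so the point scale is isotropic: h = k = sec φ = 1/cos φ.
Areal scale = k² = sec²φ = 1/cos²(44.6°) = 1/0.7120² = 1.972.
True area = apparent / (areal scale) = 204000 / 1.972 ≈ 103000 km².

103000 km²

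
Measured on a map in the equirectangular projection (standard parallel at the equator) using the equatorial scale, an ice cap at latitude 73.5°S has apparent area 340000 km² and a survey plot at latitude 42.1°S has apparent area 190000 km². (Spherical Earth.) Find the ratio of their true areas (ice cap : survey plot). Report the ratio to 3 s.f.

0.685

Plate carrée has h = 1 and k = sec φ, giving areal scale sec φ; true area = (apparent area) · cos φ.
True area of ice cap: 340000 × cos(73.5°) = 340000 × 0.2840 = 96570 km².
True area of survey plot: 190000 × cos(42.1°) = 190000 × 0.7420 = 141000 km².
Ratio = 96570 / 141000 ≈ 0.685.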